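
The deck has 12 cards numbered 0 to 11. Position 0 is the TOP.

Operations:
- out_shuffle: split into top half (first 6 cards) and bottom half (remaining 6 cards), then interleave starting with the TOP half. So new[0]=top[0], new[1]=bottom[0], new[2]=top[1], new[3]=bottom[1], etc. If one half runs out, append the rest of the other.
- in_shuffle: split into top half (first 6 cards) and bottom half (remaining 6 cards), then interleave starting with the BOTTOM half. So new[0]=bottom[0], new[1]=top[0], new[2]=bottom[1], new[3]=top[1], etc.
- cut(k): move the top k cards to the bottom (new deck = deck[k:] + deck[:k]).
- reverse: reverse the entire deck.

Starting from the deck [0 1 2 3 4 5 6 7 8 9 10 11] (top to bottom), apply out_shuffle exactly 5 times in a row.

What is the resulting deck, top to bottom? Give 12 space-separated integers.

After op 1 (out_shuffle): [0 6 1 7 2 8 3 9 4 10 5 11]
After op 2 (out_shuffle): [0 3 6 9 1 4 7 10 2 5 8 11]
After op 3 (out_shuffle): [0 7 3 10 6 2 9 5 1 8 4 11]
After op 4 (out_shuffle): [0 9 7 5 3 1 10 8 6 4 2 11]
After op 5 (out_shuffle): [0 10 9 8 7 6 5 4 3 2 1 11]

Answer: 0 10 9 8 7 6 5 4 3 2 1 11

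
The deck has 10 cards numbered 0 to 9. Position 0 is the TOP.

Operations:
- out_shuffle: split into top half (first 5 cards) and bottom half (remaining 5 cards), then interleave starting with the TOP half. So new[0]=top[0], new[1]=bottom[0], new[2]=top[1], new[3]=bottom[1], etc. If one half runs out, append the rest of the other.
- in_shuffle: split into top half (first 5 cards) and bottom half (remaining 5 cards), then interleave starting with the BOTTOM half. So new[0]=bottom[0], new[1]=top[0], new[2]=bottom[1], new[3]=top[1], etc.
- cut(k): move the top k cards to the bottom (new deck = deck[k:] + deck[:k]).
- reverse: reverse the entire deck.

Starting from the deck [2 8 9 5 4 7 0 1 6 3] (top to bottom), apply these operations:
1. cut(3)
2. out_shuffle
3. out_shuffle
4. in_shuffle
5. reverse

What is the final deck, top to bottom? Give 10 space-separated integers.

Answer: 4 9 0 7 6 1 2 3 5 8

Derivation:
After op 1 (cut(3)): [5 4 7 0 1 6 3 2 8 9]
After op 2 (out_shuffle): [5 6 4 3 7 2 0 8 1 9]
After op 3 (out_shuffle): [5 2 6 0 4 8 3 1 7 9]
After op 4 (in_shuffle): [8 5 3 2 1 6 7 0 9 4]
After op 5 (reverse): [4 9 0 7 6 1 2 3 5 8]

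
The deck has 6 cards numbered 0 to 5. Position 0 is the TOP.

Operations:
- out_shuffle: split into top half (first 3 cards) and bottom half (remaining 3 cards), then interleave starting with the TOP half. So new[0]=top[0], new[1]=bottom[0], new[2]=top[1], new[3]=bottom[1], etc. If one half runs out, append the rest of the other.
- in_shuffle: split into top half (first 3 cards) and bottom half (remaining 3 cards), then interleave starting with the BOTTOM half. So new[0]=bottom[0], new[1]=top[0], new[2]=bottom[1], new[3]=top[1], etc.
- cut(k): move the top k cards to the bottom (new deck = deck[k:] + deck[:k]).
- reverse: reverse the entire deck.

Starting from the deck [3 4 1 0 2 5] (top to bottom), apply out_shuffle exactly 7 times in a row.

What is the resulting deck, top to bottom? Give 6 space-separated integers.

After op 1 (out_shuffle): [3 0 4 2 1 5]
After op 2 (out_shuffle): [3 2 0 1 4 5]
After op 3 (out_shuffle): [3 1 2 4 0 5]
After op 4 (out_shuffle): [3 4 1 0 2 5]
After op 5 (out_shuffle): [3 0 4 2 1 5]
After op 6 (out_shuffle): [3 2 0 1 4 5]
After op 7 (out_shuffle): [3 1 2 4 0 5]

Answer: 3 1 2 4 0 5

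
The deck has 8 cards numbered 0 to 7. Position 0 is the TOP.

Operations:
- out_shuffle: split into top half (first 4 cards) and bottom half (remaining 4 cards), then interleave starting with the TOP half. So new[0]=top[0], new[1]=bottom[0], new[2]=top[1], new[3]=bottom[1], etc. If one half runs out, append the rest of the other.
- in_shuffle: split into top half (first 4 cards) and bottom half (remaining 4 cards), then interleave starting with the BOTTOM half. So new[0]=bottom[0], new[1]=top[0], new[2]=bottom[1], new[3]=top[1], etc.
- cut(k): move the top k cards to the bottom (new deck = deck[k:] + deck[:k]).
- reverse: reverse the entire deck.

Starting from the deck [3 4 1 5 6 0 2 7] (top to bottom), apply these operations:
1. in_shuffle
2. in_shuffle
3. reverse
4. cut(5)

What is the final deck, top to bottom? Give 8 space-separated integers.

Answer: 1 6 2 4 5 0 7 3

Derivation:
After op 1 (in_shuffle): [6 3 0 4 2 1 7 5]
After op 2 (in_shuffle): [2 6 1 3 7 0 5 4]
After op 3 (reverse): [4 5 0 7 3 1 6 2]
After op 4 (cut(5)): [1 6 2 4 5 0 7 3]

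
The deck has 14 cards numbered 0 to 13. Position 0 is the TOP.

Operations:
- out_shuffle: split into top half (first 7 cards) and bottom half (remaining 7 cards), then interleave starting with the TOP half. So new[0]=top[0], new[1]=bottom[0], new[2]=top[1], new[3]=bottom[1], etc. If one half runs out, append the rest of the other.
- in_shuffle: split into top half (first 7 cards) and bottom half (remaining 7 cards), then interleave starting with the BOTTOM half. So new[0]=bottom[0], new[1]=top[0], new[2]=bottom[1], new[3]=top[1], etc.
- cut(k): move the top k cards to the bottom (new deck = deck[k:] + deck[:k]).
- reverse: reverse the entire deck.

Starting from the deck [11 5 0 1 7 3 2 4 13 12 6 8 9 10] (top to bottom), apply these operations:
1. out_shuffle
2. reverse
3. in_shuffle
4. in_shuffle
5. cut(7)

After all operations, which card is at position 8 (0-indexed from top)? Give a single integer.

Answer: 1

Derivation:
After op 1 (out_shuffle): [11 4 5 13 0 12 1 6 7 8 3 9 2 10]
After op 2 (reverse): [10 2 9 3 8 7 6 1 12 0 13 5 4 11]
After op 3 (in_shuffle): [1 10 12 2 0 9 13 3 5 8 4 7 11 6]
After op 4 (in_shuffle): [3 1 5 10 8 12 4 2 7 0 11 9 6 13]
After op 5 (cut(7)): [2 7 0 11 9 6 13 3 1 5 10 8 12 4]
Position 8: card 1.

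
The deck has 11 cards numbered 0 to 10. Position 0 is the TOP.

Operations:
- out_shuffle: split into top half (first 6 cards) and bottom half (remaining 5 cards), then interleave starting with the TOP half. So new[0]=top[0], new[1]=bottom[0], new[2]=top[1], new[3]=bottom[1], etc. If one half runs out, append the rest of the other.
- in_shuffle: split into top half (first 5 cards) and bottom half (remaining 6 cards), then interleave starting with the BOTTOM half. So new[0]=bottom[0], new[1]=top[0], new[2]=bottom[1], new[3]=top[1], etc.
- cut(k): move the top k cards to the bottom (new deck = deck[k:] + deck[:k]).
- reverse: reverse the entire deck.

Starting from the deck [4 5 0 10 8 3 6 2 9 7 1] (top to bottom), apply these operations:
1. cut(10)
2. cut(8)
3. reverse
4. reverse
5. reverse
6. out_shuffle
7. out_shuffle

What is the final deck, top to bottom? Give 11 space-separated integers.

Answer: 6 10 4 9 3 0 1 2 8 5 7

Derivation:
After op 1 (cut(10)): [1 4 5 0 10 8 3 6 2 9 7]
After op 2 (cut(8)): [2 9 7 1 4 5 0 10 8 3 6]
After op 3 (reverse): [6 3 8 10 0 5 4 1 7 9 2]
After op 4 (reverse): [2 9 7 1 4 5 0 10 8 3 6]
After op 5 (reverse): [6 3 8 10 0 5 4 1 7 9 2]
After op 6 (out_shuffle): [6 4 3 1 8 7 10 9 0 2 5]
After op 7 (out_shuffle): [6 10 4 9 3 0 1 2 8 5 7]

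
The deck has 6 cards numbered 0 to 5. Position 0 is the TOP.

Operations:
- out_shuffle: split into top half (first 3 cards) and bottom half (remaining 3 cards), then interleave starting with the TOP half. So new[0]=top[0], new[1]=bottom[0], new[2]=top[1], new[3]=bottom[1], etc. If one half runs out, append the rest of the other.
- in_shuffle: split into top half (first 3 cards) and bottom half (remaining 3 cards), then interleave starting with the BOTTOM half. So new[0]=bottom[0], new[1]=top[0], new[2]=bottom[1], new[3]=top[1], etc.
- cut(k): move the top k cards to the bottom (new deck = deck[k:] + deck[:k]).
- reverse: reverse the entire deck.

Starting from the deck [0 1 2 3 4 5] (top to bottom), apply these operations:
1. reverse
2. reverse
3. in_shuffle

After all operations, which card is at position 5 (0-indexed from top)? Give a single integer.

After op 1 (reverse): [5 4 3 2 1 0]
After op 2 (reverse): [0 1 2 3 4 5]
After op 3 (in_shuffle): [3 0 4 1 5 2]
Position 5: card 2.

Answer: 2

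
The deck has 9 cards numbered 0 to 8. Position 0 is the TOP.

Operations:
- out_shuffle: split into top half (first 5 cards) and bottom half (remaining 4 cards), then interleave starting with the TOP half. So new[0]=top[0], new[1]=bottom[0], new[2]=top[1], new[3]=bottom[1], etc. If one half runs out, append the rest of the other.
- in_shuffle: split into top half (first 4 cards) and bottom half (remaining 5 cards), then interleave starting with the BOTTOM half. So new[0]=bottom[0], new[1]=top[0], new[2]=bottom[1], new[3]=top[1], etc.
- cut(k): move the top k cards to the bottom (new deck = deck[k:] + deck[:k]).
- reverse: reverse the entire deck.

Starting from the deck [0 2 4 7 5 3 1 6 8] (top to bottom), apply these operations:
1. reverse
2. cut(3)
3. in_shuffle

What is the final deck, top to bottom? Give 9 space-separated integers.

After op 1 (reverse): [8 6 1 3 5 7 4 2 0]
After op 2 (cut(3)): [3 5 7 4 2 0 8 6 1]
After op 3 (in_shuffle): [2 3 0 5 8 7 6 4 1]

Answer: 2 3 0 5 8 7 6 4 1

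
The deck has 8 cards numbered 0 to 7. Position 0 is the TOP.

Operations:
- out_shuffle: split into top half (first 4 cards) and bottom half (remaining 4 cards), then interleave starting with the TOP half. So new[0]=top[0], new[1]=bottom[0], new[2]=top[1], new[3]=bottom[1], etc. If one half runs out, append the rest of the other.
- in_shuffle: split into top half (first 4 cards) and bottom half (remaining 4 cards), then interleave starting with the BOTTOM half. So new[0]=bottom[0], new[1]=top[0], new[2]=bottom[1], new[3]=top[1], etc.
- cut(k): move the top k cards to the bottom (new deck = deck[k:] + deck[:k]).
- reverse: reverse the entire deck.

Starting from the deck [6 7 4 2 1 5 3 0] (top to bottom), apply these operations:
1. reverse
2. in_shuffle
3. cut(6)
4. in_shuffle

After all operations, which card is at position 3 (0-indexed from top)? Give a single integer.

Answer: 1

Derivation:
After op 1 (reverse): [0 3 5 1 2 4 7 6]
After op 2 (in_shuffle): [2 0 4 3 7 5 6 1]
After op 3 (cut(6)): [6 1 2 0 4 3 7 5]
After op 4 (in_shuffle): [4 6 3 1 7 2 5 0]
Position 3: card 1.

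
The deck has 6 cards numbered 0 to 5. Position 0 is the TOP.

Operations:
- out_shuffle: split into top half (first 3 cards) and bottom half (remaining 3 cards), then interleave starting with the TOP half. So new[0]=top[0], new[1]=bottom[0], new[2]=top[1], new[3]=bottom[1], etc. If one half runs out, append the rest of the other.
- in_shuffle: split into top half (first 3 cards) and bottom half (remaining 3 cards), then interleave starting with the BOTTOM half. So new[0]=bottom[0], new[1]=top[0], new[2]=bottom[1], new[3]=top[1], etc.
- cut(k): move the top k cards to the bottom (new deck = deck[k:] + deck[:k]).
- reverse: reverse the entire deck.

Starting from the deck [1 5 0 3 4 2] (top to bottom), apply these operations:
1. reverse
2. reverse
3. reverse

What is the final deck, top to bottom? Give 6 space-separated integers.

After op 1 (reverse): [2 4 3 0 5 1]
After op 2 (reverse): [1 5 0 3 4 2]
After op 3 (reverse): [2 4 3 0 5 1]

Answer: 2 4 3 0 5 1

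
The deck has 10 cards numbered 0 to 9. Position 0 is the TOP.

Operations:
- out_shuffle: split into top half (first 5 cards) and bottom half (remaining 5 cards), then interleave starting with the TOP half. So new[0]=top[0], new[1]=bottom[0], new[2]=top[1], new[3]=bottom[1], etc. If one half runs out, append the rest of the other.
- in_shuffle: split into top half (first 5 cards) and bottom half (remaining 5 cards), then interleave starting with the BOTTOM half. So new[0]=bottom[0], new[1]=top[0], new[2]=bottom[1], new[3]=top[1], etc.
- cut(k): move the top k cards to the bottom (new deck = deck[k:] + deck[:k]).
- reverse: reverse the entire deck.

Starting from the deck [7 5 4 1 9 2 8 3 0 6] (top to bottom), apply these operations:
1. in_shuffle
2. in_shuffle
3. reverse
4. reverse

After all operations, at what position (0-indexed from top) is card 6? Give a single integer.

After op 1 (in_shuffle): [2 7 8 5 3 4 0 1 6 9]
After op 2 (in_shuffle): [4 2 0 7 1 8 6 5 9 3]
After op 3 (reverse): [3 9 5 6 8 1 7 0 2 4]
After op 4 (reverse): [4 2 0 7 1 8 6 5 9 3]
Card 6 is at position 6.

Answer: 6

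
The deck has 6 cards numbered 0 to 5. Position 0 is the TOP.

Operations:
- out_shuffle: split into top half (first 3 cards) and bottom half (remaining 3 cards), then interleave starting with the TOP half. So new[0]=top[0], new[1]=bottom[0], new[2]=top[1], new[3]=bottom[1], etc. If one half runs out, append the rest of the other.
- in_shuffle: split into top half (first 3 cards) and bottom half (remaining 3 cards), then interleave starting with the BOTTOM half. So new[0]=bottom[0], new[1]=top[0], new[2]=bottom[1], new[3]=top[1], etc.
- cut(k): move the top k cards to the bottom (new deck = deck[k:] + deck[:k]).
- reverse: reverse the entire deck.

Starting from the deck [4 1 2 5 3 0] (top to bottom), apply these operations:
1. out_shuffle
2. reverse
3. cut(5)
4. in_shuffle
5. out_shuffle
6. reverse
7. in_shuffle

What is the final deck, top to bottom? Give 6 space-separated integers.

Answer: 4 2 0 1 3 5

Derivation:
After op 1 (out_shuffle): [4 5 1 3 2 0]
After op 2 (reverse): [0 2 3 1 5 4]
After op 3 (cut(5)): [4 0 2 3 1 5]
After op 4 (in_shuffle): [3 4 1 0 5 2]
After op 5 (out_shuffle): [3 0 4 5 1 2]
After op 6 (reverse): [2 1 5 4 0 3]
After op 7 (in_shuffle): [4 2 0 1 3 5]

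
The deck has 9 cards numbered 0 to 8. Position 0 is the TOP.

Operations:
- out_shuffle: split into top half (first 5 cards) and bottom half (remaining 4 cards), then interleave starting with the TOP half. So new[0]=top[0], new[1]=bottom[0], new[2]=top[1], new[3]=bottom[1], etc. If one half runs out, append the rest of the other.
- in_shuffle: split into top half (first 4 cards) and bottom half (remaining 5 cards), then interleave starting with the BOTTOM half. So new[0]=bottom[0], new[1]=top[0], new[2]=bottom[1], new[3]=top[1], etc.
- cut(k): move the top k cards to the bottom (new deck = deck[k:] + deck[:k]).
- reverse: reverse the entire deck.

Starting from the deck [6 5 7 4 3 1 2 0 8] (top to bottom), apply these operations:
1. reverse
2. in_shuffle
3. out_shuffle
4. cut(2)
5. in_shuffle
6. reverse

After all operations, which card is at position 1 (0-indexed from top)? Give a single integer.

Answer: 1

Derivation:
After op 1 (reverse): [8 0 2 1 3 4 7 5 6]
After op 2 (in_shuffle): [3 8 4 0 7 2 5 1 6]
After op 3 (out_shuffle): [3 2 8 5 4 1 0 6 7]
After op 4 (cut(2)): [8 5 4 1 0 6 7 3 2]
After op 5 (in_shuffle): [0 8 6 5 7 4 3 1 2]
After op 6 (reverse): [2 1 3 4 7 5 6 8 0]
Position 1: card 1.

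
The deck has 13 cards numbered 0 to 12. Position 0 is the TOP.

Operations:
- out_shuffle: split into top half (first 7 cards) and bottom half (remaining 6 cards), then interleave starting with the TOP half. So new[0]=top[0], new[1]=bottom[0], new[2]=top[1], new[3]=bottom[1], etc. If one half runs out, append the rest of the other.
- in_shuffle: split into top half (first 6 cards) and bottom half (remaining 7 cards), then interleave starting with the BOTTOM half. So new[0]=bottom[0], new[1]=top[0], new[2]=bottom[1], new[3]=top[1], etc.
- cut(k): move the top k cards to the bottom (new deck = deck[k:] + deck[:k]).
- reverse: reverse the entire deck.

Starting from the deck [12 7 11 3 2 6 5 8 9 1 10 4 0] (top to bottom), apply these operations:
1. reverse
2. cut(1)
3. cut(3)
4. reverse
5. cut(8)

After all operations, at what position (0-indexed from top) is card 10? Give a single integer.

After op 1 (reverse): [0 4 10 1 9 8 5 6 2 3 11 7 12]
After op 2 (cut(1)): [4 10 1 9 8 5 6 2 3 11 7 12 0]
After op 3 (cut(3)): [9 8 5 6 2 3 11 7 12 0 4 10 1]
After op 4 (reverse): [1 10 4 0 12 7 11 3 2 6 5 8 9]
After op 5 (cut(8)): [2 6 5 8 9 1 10 4 0 12 7 11 3]
Card 10 is at position 6.

Answer: 6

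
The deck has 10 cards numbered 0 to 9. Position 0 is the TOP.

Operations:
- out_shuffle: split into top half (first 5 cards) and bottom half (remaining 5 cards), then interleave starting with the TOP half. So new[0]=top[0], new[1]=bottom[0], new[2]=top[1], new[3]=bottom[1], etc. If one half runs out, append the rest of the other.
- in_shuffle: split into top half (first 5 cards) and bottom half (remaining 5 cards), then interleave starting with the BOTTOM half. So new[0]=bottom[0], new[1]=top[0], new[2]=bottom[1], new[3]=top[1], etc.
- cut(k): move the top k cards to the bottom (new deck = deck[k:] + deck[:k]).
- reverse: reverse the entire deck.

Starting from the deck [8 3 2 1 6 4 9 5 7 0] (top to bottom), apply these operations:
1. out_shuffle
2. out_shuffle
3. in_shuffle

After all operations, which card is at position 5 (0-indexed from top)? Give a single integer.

Answer: 4

Derivation:
After op 1 (out_shuffle): [8 4 3 9 2 5 1 7 6 0]
After op 2 (out_shuffle): [8 5 4 1 3 7 9 6 2 0]
After op 3 (in_shuffle): [7 8 9 5 6 4 2 1 0 3]
Position 5: card 4.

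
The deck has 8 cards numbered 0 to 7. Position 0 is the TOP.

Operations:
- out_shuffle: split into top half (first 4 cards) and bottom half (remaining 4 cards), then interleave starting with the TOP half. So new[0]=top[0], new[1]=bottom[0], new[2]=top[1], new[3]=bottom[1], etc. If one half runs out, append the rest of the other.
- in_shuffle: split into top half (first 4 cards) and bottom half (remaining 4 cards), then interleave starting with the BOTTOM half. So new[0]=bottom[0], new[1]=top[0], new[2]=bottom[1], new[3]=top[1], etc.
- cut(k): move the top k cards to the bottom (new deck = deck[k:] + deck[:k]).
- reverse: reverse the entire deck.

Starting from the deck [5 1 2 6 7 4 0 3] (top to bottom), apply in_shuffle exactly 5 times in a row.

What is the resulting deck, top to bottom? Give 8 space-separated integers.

Answer: 1 6 4 3 5 2 7 0

Derivation:
After op 1 (in_shuffle): [7 5 4 1 0 2 3 6]
After op 2 (in_shuffle): [0 7 2 5 3 4 6 1]
After op 3 (in_shuffle): [3 0 4 7 6 2 1 5]
After op 4 (in_shuffle): [6 3 2 0 1 4 5 7]
After op 5 (in_shuffle): [1 6 4 3 5 2 7 0]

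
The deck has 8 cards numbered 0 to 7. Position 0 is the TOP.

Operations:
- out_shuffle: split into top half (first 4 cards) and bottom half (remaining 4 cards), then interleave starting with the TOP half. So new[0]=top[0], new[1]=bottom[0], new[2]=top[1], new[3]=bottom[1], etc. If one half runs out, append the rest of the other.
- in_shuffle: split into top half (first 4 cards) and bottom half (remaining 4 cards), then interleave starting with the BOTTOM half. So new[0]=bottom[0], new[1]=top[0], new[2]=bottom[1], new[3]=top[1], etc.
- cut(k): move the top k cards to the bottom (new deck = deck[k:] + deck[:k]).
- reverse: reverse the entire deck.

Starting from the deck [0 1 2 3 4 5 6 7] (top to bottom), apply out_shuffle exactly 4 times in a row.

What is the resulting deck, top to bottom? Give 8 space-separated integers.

Answer: 0 4 1 5 2 6 3 7

Derivation:
After op 1 (out_shuffle): [0 4 1 5 2 6 3 7]
After op 2 (out_shuffle): [0 2 4 6 1 3 5 7]
After op 3 (out_shuffle): [0 1 2 3 4 5 6 7]
After op 4 (out_shuffle): [0 4 1 5 2 6 3 7]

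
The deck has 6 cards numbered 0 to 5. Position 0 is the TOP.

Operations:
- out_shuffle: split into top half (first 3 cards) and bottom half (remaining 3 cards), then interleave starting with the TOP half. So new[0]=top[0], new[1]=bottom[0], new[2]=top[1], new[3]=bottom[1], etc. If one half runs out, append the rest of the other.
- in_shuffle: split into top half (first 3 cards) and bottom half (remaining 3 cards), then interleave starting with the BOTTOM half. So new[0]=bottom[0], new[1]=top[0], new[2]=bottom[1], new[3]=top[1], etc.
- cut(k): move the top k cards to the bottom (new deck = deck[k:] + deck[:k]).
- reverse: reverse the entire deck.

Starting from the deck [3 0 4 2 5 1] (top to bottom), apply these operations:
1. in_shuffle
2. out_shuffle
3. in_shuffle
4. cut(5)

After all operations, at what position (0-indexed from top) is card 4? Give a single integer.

After op 1 (in_shuffle): [2 3 5 0 1 4]
After op 2 (out_shuffle): [2 0 3 1 5 4]
After op 3 (in_shuffle): [1 2 5 0 4 3]
After op 4 (cut(5)): [3 1 2 5 0 4]
Card 4 is at position 5.

Answer: 5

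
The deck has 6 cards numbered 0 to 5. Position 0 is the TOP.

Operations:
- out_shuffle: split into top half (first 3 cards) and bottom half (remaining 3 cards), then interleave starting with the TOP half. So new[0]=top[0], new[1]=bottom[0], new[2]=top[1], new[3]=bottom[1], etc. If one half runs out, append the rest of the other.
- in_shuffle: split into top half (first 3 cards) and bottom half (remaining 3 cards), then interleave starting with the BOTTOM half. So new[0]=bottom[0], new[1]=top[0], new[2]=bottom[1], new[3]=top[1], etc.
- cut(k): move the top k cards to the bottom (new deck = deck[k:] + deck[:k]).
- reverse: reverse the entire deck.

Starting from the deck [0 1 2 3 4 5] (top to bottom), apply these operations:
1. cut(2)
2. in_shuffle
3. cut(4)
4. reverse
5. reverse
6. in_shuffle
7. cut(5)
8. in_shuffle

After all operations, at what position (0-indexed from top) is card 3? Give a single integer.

Answer: 4

Derivation:
After op 1 (cut(2)): [2 3 4 5 0 1]
After op 2 (in_shuffle): [5 2 0 3 1 4]
After op 3 (cut(4)): [1 4 5 2 0 3]
After op 4 (reverse): [3 0 2 5 4 1]
After op 5 (reverse): [1 4 5 2 0 3]
After op 6 (in_shuffle): [2 1 0 4 3 5]
After op 7 (cut(5)): [5 2 1 0 4 3]
After op 8 (in_shuffle): [0 5 4 2 3 1]
Card 3 is at position 4.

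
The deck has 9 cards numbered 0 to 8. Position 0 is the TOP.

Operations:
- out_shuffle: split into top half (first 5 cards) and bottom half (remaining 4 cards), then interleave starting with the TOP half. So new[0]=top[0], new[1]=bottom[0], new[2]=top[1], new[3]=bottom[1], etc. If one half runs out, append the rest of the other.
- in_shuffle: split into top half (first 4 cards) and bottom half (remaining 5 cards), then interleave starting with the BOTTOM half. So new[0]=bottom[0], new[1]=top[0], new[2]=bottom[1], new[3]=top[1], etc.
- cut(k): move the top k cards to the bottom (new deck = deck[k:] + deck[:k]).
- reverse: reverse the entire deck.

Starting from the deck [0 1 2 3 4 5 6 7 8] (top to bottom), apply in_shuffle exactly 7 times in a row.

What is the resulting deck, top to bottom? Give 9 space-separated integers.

Answer: 4 0 5 1 6 2 7 3 8

Derivation:
After op 1 (in_shuffle): [4 0 5 1 6 2 7 3 8]
After op 2 (in_shuffle): [6 4 2 0 7 5 3 1 8]
After op 3 (in_shuffle): [7 6 5 4 3 2 1 0 8]
After op 4 (in_shuffle): [3 7 2 6 1 5 0 4 8]
After op 5 (in_shuffle): [1 3 5 7 0 2 4 6 8]
After op 6 (in_shuffle): [0 1 2 3 4 5 6 7 8]
After op 7 (in_shuffle): [4 0 5 1 6 2 7 3 8]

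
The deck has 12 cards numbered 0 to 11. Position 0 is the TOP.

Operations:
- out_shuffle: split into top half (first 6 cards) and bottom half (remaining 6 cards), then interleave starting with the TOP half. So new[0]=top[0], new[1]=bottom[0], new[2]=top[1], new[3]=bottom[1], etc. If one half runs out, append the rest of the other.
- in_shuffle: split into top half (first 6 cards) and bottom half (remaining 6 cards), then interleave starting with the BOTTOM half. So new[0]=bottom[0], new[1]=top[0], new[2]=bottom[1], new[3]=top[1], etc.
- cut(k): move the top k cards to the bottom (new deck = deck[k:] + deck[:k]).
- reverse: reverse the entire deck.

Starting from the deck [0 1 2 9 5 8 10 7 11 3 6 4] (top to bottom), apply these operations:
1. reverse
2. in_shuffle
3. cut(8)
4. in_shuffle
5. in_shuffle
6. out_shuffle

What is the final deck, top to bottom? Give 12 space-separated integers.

After op 1 (reverse): [4 6 3 11 7 10 8 5 9 2 1 0]
After op 2 (in_shuffle): [8 4 5 6 9 3 2 11 1 7 0 10]
After op 3 (cut(8)): [1 7 0 10 8 4 5 6 9 3 2 11]
After op 4 (in_shuffle): [5 1 6 7 9 0 3 10 2 8 11 4]
After op 5 (in_shuffle): [3 5 10 1 2 6 8 7 11 9 4 0]
After op 6 (out_shuffle): [3 8 5 7 10 11 1 9 2 4 6 0]

Answer: 3 8 5 7 10 11 1 9 2 4 6 0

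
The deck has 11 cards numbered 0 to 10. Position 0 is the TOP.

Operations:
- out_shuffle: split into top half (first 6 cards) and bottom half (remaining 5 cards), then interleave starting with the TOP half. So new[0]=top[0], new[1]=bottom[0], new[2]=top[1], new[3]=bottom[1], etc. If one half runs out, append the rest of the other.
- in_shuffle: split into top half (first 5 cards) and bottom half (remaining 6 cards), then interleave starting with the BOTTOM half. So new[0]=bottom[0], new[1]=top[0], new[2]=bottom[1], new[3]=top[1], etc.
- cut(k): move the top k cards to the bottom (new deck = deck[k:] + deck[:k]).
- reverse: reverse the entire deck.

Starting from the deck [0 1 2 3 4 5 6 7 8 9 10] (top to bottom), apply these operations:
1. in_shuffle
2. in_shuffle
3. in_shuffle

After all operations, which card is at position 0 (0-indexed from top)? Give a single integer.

Answer: 6

Derivation:
After op 1 (in_shuffle): [5 0 6 1 7 2 8 3 9 4 10]
After op 2 (in_shuffle): [2 5 8 0 3 6 9 1 4 7 10]
After op 3 (in_shuffle): [6 2 9 5 1 8 4 0 7 3 10]
Position 0: card 6.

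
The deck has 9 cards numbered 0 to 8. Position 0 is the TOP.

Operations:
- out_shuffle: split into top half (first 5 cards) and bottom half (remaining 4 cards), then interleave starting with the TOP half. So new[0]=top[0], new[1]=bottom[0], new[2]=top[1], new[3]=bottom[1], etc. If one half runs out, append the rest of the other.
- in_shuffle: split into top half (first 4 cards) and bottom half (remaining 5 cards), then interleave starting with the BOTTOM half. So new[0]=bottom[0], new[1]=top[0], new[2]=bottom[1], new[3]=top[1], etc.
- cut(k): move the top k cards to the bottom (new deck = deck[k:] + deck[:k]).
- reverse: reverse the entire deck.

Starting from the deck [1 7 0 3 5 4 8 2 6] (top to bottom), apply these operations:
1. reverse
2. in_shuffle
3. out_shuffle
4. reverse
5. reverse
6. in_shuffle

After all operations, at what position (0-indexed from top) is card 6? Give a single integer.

Answer: 5

Derivation:
After op 1 (reverse): [6 2 8 4 5 3 0 7 1]
After op 2 (in_shuffle): [5 6 3 2 0 8 7 4 1]
After op 3 (out_shuffle): [5 8 6 7 3 4 2 1 0]
After op 4 (reverse): [0 1 2 4 3 7 6 8 5]
After op 5 (reverse): [5 8 6 7 3 4 2 1 0]
After op 6 (in_shuffle): [3 5 4 8 2 6 1 7 0]
Card 6 is at position 5.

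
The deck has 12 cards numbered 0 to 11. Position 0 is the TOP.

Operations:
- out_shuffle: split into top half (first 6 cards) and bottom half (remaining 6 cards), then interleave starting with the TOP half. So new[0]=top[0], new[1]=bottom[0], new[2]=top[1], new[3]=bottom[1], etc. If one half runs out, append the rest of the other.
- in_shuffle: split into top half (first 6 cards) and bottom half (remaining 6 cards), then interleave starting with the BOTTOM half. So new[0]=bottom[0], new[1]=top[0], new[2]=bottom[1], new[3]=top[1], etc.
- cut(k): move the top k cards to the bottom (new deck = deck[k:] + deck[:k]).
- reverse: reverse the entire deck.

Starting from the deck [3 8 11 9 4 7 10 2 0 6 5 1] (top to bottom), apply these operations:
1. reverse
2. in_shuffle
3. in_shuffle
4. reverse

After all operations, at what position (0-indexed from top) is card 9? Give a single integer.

After op 1 (reverse): [1 5 6 0 2 10 7 4 9 11 8 3]
After op 2 (in_shuffle): [7 1 4 5 9 6 11 0 8 2 3 10]
After op 3 (in_shuffle): [11 7 0 1 8 4 2 5 3 9 10 6]
After op 4 (reverse): [6 10 9 3 5 2 4 8 1 0 7 11]
Card 9 is at position 2.

Answer: 2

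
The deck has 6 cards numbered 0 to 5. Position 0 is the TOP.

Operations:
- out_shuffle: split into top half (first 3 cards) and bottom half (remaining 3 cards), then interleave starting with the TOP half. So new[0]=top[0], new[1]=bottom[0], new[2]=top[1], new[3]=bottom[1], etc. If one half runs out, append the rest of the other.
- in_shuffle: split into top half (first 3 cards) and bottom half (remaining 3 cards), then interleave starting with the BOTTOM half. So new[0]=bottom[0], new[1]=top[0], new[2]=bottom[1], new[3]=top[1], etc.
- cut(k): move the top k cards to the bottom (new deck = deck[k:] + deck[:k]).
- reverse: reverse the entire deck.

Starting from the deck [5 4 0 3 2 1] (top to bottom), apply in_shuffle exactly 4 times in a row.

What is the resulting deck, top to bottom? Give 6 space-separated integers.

Answer: 3 5 2 4 1 0

Derivation:
After op 1 (in_shuffle): [3 5 2 4 1 0]
After op 2 (in_shuffle): [4 3 1 5 0 2]
After op 3 (in_shuffle): [5 4 0 3 2 1]
After op 4 (in_shuffle): [3 5 2 4 1 0]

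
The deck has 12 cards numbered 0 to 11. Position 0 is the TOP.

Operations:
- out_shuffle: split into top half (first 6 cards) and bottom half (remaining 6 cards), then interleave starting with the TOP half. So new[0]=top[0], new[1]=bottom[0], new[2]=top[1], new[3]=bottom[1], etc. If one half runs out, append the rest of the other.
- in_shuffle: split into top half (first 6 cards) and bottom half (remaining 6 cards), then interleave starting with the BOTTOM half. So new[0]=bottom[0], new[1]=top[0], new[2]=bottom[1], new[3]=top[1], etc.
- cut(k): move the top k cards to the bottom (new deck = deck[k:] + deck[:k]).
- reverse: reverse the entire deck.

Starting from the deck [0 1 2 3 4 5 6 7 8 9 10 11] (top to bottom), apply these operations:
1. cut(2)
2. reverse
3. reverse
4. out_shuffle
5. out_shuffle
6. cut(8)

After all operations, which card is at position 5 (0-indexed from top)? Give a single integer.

Answer: 5

Derivation:
After op 1 (cut(2)): [2 3 4 5 6 7 8 9 10 11 0 1]
After op 2 (reverse): [1 0 11 10 9 8 7 6 5 4 3 2]
After op 3 (reverse): [2 3 4 5 6 7 8 9 10 11 0 1]
After op 4 (out_shuffle): [2 8 3 9 4 10 5 11 6 0 7 1]
After op 5 (out_shuffle): [2 5 8 11 3 6 9 0 4 7 10 1]
After op 6 (cut(8)): [4 7 10 1 2 5 8 11 3 6 9 0]
Position 5: card 5.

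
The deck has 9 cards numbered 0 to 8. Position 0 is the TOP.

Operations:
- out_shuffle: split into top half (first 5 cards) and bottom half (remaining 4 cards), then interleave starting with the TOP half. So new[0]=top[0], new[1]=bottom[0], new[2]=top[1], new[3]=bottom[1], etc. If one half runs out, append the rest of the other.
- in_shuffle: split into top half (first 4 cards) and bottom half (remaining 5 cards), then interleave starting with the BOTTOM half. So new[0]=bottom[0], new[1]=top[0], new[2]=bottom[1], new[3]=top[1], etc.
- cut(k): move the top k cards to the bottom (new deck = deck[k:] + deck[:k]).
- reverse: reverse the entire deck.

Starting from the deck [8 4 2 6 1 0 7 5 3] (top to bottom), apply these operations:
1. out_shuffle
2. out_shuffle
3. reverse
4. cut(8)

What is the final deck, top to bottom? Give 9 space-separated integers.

After op 1 (out_shuffle): [8 0 4 7 2 5 6 3 1]
After op 2 (out_shuffle): [8 5 0 6 4 3 7 1 2]
After op 3 (reverse): [2 1 7 3 4 6 0 5 8]
After op 4 (cut(8)): [8 2 1 7 3 4 6 0 5]

Answer: 8 2 1 7 3 4 6 0 5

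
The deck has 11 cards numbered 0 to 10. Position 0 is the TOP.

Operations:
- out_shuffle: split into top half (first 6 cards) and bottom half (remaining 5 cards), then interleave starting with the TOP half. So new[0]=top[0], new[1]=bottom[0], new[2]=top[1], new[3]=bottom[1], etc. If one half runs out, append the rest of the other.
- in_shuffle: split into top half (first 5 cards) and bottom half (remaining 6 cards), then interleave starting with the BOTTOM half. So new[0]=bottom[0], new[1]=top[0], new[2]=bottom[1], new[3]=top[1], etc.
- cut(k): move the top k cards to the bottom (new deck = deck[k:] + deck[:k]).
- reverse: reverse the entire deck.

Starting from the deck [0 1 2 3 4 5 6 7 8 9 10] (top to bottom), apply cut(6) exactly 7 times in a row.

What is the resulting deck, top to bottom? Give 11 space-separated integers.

After op 1 (cut(6)): [6 7 8 9 10 0 1 2 3 4 5]
After op 2 (cut(6)): [1 2 3 4 5 6 7 8 9 10 0]
After op 3 (cut(6)): [7 8 9 10 0 1 2 3 4 5 6]
After op 4 (cut(6)): [2 3 4 5 6 7 8 9 10 0 1]
After op 5 (cut(6)): [8 9 10 0 1 2 3 4 5 6 7]
After op 6 (cut(6)): [3 4 5 6 7 8 9 10 0 1 2]
After op 7 (cut(6)): [9 10 0 1 2 3 4 5 6 7 8]

Answer: 9 10 0 1 2 3 4 5 6 7 8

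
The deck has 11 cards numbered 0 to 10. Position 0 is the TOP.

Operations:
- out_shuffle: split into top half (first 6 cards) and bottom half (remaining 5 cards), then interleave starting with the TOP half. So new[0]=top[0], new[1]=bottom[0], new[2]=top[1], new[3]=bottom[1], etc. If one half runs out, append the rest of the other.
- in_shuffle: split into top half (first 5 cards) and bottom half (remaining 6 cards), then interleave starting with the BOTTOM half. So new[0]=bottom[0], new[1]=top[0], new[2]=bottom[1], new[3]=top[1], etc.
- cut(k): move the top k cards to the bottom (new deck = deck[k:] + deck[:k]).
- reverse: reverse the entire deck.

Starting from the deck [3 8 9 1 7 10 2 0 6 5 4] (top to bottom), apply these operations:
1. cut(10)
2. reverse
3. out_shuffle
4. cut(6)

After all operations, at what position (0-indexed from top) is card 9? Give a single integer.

After op 1 (cut(10)): [4 3 8 9 1 7 10 2 0 6 5]
After op 2 (reverse): [5 6 0 2 10 7 1 9 8 3 4]
After op 3 (out_shuffle): [5 1 6 9 0 8 2 3 10 4 7]
After op 4 (cut(6)): [2 3 10 4 7 5 1 6 9 0 8]
Card 9 is at position 8.

Answer: 8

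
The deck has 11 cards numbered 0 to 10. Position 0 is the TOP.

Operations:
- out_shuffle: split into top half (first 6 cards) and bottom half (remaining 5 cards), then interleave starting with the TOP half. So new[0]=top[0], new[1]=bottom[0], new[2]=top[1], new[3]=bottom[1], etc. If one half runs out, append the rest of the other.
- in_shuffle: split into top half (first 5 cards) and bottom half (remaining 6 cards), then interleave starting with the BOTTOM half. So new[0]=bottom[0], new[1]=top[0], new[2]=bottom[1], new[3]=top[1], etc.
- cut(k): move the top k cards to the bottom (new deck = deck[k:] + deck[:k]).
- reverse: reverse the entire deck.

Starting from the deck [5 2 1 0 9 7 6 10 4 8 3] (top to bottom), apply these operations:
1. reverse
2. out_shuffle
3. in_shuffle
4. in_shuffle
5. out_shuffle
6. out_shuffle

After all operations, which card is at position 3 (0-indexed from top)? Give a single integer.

Answer: 2

Derivation:
After op 1 (reverse): [3 8 4 10 6 7 9 0 1 2 5]
After op 2 (out_shuffle): [3 9 8 0 4 1 10 2 6 5 7]
After op 3 (in_shuffle): [1 3 10 9 2 8 6 0 5 4 7]
After op 4 (in_shuffle): [8 1 6 3 0 10 5 9 4 2 7]
After op 5 (out_shuffle): [8 5 1 9 6 4 3 2 0 7 10]
After op 6 (out_shuffle): [8 3 5 2 1 0 9 7 6 10 4]
Position 3: card 2.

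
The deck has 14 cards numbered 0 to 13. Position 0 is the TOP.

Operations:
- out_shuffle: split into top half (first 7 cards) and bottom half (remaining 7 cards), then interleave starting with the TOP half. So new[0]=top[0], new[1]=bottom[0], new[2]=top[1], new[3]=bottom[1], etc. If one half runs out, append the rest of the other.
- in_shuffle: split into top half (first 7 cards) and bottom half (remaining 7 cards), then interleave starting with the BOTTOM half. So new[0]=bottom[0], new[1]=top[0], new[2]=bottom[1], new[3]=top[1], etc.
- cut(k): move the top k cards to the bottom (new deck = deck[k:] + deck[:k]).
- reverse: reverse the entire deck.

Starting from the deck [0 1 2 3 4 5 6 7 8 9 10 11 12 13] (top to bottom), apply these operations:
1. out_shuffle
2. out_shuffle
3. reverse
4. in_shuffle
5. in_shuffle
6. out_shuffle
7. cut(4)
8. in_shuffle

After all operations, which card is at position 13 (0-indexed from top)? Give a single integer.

After op 1 (out_shuffle): [0 7 1 8 2 9 3 10 4 11 5 12 6 13]
After op 2 (out_shuffle): [0 10 7 4 1 11 8 5 2 12 9 6 3 13]
After op 3 (reverse): [13 3 6 9 12 2 5 8 11 1 4 7 10 0]
After op 4 (in_shuffle): [8 13 11 3 1 6 4 9 7 12 10 2 0 5]
After op 5 (in_shuffle): [9 8 7 13 12 11 10 3 2 1 0 6 5 4]
After op 6 (out_shuffle): [9 3 8 2 7 1 13 0 12 6 11 5 10 4]
After op 7 (cut(4)): [7 1 13 0 12 6 11 5 10 4 9 3 8 2]
After op 8 (in_shuffle): [5 7 10 1 4 13 9 0 3 12 8 6 2 11]
Position 13: card 11.

Answer: 11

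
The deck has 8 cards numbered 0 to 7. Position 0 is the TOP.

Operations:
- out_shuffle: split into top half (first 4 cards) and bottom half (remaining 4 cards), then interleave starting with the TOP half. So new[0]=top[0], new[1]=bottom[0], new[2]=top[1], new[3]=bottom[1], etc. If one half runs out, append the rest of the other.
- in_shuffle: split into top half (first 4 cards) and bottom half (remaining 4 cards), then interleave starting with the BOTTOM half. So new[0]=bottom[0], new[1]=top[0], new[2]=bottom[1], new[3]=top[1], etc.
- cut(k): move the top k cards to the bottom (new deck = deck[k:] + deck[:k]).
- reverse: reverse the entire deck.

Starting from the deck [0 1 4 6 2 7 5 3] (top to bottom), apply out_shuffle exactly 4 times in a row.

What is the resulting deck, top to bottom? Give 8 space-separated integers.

Answer: 0 2 1 7 4 5 6 3

Derivation:
After op 1 (out_shuffle): [0 2 1 7 4 5 6 3]
After op 2 (out_shuffle): [0 4 2 5 1 6 7 3]
After op 3 (out_shuffle): [0 1 4 6 2 7 5 3]
After op 4 (out_shuffle): [0 2 1 7 4 5 6 3]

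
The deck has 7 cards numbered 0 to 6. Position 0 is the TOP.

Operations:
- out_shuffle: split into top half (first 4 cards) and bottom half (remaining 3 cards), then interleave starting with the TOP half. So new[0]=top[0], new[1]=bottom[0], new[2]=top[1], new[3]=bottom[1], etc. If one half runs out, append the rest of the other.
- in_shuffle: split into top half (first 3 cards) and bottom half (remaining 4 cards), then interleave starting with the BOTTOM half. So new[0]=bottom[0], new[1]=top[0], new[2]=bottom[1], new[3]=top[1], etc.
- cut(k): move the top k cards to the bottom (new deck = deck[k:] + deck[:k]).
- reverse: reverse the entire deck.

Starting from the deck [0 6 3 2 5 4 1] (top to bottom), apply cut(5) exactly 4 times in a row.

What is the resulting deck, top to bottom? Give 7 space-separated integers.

After op 1 (cut(5)): [4 1 0 6 3 2 5]
After op 2 (cut(5)): [2 5 4 1 0 6 3]
After op 3 (cut(5)): [6 3 2 5 4 1 0]
After op 4 (cut(5)): [1 0 6 3 2 5 4]

Answer: 1 0 6 3 2 5 4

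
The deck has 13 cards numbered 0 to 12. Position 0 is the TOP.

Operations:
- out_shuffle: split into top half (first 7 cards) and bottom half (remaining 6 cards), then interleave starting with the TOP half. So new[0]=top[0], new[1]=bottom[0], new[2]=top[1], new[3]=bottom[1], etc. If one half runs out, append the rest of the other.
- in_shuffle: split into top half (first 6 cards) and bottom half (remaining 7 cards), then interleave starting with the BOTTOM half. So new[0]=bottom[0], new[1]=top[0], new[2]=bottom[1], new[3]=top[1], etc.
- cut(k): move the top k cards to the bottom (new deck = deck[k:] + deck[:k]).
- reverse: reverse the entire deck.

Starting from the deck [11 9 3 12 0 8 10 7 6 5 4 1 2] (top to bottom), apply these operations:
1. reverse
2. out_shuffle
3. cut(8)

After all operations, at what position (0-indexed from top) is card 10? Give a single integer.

Answer: 4

Derivation:
After op 1 (reverse): [2 1 4 5 6 7 10 8 0 12 3 9 11]
After op 2 (out_shuffle): [2 8 1 0 4 12 5 3 6 9 7 11 10]
After op 3 (cut(8)): [6 9 7 11 10 2 8 1 0 4 12 5 3]
Card 10 is at position 4.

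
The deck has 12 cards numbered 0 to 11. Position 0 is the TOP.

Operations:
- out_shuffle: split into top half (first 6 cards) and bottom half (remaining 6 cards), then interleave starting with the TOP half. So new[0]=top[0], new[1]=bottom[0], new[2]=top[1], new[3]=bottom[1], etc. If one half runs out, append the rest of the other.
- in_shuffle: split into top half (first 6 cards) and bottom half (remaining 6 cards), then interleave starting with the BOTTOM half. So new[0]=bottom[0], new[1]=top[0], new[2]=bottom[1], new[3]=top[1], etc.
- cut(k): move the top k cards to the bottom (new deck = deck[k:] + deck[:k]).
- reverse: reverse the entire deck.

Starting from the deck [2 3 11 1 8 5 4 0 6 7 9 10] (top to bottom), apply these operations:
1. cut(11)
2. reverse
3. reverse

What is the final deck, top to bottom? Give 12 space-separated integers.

After op 1 (cut(11)): [10 2 3 11 1 8 5 4 0 6 7 9]
After op 2 (reverse): [9 7 6 0 4 5 8 1 11 3 2 10]
After op 3 (reverse): [10 2 3 11 1 8 5 4 0 6 7 9]

Answer: 10 2 3 11 1 8 5 4 0 6 7 9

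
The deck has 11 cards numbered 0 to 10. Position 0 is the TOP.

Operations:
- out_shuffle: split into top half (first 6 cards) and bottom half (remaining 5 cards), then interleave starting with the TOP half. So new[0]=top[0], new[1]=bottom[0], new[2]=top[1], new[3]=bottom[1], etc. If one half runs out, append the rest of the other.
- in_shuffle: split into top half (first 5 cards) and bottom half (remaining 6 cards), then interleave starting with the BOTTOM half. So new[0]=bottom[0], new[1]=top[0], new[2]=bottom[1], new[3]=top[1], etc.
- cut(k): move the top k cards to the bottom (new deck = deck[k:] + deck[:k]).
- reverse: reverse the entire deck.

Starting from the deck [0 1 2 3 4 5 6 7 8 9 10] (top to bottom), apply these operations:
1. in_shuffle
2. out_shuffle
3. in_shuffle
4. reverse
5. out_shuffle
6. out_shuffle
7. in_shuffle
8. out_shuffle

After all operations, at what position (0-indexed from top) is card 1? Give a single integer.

Answer: 9

Derivation:
After op 1 (in_shuffle): [5 0 6 1 7 2 8 3 9 4 10]
After op 2 (out_shuffle): [5 8 0 3 6 9 1 4 7 10 2]
After op 3 (in_shuffle): [9 5 1 8 4 0 7 3 10 6 2]
After op 4 (reverse): [2 6 10 3 7 0 4 8 1 5 9]
After op 5 (out_shuffle): [2 4 6 8 10 1 3 5 7 9 0]
After op 6 (out_shuffle): [2 3 4 5 6 7 8 9 10 0 1]
After op 7 (in_shuffle): [7 2 8 3 9 4 10 5 0 6 1]
After op 8 (out_shuffle): [7 10 2 5 8 0 3 6 9 1 4]
Card 1 is at position 9.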